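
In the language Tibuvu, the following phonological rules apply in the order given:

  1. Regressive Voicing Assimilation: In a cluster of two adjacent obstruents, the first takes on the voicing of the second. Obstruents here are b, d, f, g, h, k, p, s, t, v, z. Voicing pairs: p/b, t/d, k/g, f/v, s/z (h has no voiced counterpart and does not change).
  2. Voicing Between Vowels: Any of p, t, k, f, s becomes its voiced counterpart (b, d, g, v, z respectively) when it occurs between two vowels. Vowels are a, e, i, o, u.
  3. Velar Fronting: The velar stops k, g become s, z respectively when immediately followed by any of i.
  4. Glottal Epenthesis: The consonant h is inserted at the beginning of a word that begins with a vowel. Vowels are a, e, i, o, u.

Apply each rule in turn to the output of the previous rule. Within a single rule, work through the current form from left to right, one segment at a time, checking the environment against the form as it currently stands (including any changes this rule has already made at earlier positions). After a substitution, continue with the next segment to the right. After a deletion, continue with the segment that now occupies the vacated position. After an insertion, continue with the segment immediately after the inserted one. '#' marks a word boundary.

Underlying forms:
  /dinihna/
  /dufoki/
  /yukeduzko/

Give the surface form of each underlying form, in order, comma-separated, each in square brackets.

[dinihna], [duvozi], [yugedusko]

/dinihna/:
  1 Regressive Voicing Assimilation: no change — [dinihna]
  2 Voicing Between Vowels: no change — [dinihna]
  3 Velar Fronting: no change — [dinihna]
  4 Glottal Epenthesis: no change — [dinihna]
/dufoki/:
  1 Regressive Voicing Assimilation: no change — [dufoki]
  2 Voicing Between Vowels: [dufoki] → [duvogi]
  3 Velar Fronting: [duvogi] → [duvozi]
  4 Glottal Epenthesis: no change — [duvozi]
/yukeduzko/:
  1 Regressive Voicing Assimilation: [yukeduzko] → [yukedusko]
  2 Voicing Between Vowels: [yukedusko] → [yugedusko]
  3 Velar Fronting: no change — [yugedusko]
  4 Glottal Epenthesis: no change — [yugedusko]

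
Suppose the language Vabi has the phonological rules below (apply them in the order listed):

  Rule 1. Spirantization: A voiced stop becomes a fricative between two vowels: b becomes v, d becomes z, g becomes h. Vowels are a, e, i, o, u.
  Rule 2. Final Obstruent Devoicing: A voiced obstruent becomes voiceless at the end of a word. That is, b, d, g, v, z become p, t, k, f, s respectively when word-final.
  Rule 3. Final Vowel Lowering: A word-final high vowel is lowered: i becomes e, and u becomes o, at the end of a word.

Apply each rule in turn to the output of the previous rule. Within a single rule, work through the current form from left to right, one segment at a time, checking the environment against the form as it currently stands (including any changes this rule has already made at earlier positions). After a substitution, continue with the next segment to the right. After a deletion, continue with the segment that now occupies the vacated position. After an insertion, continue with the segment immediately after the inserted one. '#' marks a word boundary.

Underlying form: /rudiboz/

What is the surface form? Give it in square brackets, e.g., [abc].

Rule 1 Spirantization: [rudiboz] → [ruzivoz]
Rule 2 Final Obstruent Devoicing: [ruzivoz] → [ruzivos]
Rule 3 Final Vowel Lowering: no change — [ruzivos]

[ruzivos]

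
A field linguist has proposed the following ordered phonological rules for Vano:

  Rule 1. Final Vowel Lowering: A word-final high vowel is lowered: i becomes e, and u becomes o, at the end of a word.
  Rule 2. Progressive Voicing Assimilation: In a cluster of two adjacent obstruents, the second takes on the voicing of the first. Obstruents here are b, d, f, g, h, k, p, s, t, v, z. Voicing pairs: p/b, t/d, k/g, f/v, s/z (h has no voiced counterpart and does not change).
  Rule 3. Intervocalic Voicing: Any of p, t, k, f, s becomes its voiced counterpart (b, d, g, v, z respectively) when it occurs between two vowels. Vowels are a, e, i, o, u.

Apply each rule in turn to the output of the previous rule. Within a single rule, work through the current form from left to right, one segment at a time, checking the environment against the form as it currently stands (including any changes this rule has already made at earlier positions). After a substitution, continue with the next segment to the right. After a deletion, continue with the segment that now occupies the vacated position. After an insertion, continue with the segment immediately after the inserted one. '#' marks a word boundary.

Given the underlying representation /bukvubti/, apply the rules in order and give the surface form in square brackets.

Rule 1 Final Vowel Lowering: [bukvubti] → [bukvubte]
Rule 2 Progressive Voicing Assimilation: [bukvubte] → [bukfubde]
Rule 3 Intervocalic Voicing: no change — [bukfubde]

[bukfubde]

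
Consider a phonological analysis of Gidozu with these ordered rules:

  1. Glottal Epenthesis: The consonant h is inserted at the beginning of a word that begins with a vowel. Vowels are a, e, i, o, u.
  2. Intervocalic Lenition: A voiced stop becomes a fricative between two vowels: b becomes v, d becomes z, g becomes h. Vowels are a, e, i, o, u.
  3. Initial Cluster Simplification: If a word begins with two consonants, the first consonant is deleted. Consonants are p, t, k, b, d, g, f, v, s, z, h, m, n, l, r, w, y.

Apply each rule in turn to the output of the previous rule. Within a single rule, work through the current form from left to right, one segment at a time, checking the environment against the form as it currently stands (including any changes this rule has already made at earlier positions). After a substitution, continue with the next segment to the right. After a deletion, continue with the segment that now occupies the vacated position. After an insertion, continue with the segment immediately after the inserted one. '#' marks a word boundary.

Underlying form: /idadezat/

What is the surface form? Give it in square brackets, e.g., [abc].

1 Glottal Epenthesis: [idadezat] → [hidadezat]
2 Intervocalic Lenition: [hidadezat] → [hizazezat]
3 Initial Cluster Simplification: no change — [hizazezat]

[hizazezat]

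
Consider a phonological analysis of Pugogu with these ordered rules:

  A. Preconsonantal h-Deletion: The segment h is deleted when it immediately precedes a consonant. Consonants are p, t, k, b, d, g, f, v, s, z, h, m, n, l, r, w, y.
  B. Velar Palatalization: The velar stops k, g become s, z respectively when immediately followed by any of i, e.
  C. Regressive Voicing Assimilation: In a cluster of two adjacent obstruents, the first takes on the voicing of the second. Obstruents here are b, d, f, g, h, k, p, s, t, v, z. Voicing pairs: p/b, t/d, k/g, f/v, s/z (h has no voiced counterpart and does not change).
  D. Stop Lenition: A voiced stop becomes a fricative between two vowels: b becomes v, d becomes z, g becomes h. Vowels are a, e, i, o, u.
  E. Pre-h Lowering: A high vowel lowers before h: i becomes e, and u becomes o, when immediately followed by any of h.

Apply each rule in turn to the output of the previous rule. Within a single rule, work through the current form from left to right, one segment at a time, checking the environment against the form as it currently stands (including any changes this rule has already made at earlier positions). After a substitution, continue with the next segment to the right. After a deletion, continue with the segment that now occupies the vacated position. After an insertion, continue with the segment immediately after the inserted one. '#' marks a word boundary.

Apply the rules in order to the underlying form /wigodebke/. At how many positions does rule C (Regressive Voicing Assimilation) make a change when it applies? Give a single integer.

1

A Preconsonantal h-Deletion: no change — [wigodebke]
B Velar Palatalization: [wigodebke] → [wigodebse]
C Regressive Voicing Assimilation: [wigodebse] → [wigodepse]
D Stop Lenition: [wigodepse] → [wihozepse]
E Pre-h Lowering: [wihozepse] → [wehozepse]
Rule C changed 1 position(s).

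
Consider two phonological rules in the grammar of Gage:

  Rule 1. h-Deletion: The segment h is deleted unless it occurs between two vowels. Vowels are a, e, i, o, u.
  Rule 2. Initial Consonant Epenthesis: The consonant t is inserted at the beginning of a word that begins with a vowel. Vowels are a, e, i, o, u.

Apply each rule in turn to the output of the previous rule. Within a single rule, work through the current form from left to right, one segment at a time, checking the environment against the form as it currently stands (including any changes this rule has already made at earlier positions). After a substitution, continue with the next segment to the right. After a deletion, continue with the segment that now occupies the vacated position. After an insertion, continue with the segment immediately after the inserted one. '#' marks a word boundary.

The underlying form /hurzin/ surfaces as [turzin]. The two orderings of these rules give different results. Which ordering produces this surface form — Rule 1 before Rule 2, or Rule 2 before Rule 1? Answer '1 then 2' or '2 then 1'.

Order 1 then 2:
  1 h-Deletion: [hurzin] → [urzin]
  2 Initial Consonant Epenthesis: [urzin] → [turzin]
  result: [turzin]
Order 2 then 1:
  2 Initial Consonant Epenthesis: no change — [hurzin]
  1 h-Deletion: [hurzin] → [urzin]
  result: [urzin]

1 then 2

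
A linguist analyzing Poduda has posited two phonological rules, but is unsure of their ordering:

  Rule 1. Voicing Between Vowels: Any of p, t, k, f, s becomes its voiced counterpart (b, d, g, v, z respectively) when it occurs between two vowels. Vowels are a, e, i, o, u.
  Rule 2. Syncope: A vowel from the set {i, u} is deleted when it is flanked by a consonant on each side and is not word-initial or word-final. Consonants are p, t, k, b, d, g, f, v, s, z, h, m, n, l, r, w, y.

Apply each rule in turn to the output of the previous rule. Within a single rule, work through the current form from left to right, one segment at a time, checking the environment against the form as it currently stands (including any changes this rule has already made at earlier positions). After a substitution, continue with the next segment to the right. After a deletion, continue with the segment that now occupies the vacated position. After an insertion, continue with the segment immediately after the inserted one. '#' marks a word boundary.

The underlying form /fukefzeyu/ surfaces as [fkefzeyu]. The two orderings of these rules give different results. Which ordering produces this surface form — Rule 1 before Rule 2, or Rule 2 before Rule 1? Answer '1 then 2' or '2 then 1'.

2 then 1

Order 1 then 2:
  1 Voicing Between Vowels: [fukefzeyu] → [fugefzeyu]
  2 Syncope: [fugefzeyu] → [fgefzeyu]
  result: [fgefzeyu]
Order 2 then 1:
  2 Syncope: [fukefzeyu] → [fkefzeyu]
  1 Voicing Between Vowels: no change — [fkefzeyu]
  result: [fkefzeyu]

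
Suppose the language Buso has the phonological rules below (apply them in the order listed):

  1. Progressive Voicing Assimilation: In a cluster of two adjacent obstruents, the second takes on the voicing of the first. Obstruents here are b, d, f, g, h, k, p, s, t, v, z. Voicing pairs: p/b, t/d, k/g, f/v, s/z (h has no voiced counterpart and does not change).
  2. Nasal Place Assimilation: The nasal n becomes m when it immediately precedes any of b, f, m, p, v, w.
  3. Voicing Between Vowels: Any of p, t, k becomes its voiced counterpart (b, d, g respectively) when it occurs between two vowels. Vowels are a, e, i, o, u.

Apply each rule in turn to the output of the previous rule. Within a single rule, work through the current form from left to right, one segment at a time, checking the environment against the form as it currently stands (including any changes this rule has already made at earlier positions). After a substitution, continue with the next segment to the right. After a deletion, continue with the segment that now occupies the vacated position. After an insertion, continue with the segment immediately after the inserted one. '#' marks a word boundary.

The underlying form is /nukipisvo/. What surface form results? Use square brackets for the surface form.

[nugibisfo]

1 Progressive Voicing Assimilation: [nukipisvo] → [nukipisfo]
2 Nasal Place Assimilation: no change — [nukipisfo]
3 Voicing Between Vowels: [nukipisfo] → [nugibisfo]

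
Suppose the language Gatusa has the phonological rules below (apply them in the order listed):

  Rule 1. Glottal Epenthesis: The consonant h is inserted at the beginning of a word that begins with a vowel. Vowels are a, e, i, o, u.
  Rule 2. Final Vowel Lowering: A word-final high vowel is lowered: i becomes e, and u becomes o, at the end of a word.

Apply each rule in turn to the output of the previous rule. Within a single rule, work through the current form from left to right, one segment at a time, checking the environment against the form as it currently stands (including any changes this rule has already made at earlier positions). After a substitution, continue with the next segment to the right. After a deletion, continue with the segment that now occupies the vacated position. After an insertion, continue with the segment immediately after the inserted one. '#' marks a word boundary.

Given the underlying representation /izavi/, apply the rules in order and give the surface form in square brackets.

[hizave]

Rule 1 Glottal Epenthesis: [izavi] → [hizavi]
Rule 2 Final Vowel Lowering: [hizavi] → [hizave]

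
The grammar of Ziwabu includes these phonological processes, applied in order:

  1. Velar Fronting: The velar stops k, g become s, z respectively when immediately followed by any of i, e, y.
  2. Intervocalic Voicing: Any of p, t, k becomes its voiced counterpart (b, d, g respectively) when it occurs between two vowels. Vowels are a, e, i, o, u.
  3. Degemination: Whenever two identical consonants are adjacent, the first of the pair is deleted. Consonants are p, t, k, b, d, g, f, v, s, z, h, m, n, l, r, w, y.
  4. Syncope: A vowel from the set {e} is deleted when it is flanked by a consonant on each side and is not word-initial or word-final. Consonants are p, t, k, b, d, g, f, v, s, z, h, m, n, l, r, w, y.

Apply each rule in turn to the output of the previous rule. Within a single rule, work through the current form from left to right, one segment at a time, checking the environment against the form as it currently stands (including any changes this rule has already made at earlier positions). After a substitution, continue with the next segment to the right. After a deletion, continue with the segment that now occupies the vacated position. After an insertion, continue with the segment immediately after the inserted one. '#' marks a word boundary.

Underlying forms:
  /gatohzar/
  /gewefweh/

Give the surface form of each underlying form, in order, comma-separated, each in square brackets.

/gatohzar/:
  1 Velar Fronting: no change — [gatohzar]
  2 Intervocalic Voicing: [gatohzar] → [gadohzar]
  3 Degemination: no change — [gadohzar]
  4 Syncope: no change — [gadohzar]
/gewefweh/:
  1 Velar Fronting: [gewefweh] → [zewefweh]
  2 Intervocalic Voicing: no change — [zewefweh]
  3 Degemination: no change — [zewefweh]
  4 Syncope: [zewefweh] → [zwfwh]

[gadohzar], [zwfwh]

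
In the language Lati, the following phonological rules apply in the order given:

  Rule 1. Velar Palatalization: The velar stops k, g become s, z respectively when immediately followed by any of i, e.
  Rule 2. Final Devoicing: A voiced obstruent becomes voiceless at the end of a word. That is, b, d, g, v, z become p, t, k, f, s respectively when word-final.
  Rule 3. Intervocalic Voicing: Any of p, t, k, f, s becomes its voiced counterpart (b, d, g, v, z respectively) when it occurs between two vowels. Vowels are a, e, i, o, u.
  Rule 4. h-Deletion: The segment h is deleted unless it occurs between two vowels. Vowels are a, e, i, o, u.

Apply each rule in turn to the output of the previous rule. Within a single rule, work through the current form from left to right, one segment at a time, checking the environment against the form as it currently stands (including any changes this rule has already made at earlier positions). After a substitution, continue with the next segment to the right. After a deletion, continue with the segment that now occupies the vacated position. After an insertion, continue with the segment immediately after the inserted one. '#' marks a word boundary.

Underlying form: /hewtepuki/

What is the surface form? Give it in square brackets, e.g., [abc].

[ewtebuzi]

Rule 1 Velar Palatalization: [hewtepuki] → [hewtepusi]
Rule 2 Final Devoicing: no change — [hewtepusi]
Rule 3 Intervocalic Voicing: [hewtepusi] → [hewtebuzi]
Rule 4 h-Deletion: [hewtebuzi] → [ewtebuzi]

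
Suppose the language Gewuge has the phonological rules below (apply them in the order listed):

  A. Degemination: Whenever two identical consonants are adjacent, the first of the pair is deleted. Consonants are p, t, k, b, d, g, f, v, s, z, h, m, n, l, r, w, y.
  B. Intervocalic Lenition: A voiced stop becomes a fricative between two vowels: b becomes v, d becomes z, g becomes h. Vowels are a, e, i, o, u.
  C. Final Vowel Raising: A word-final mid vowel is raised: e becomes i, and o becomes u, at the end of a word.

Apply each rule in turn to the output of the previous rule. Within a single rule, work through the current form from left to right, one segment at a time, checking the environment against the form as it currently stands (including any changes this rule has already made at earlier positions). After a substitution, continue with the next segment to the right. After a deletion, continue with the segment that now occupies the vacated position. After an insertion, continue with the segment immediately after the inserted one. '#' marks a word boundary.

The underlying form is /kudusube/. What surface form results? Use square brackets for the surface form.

[kuzusuvi]

A Degemination: no change — [kudusube]
B Intervocalic Lenition: [kudusube] → [kuzusuve]
C Final Vowel Raising: [kuzusuve] → [kuzusuvi]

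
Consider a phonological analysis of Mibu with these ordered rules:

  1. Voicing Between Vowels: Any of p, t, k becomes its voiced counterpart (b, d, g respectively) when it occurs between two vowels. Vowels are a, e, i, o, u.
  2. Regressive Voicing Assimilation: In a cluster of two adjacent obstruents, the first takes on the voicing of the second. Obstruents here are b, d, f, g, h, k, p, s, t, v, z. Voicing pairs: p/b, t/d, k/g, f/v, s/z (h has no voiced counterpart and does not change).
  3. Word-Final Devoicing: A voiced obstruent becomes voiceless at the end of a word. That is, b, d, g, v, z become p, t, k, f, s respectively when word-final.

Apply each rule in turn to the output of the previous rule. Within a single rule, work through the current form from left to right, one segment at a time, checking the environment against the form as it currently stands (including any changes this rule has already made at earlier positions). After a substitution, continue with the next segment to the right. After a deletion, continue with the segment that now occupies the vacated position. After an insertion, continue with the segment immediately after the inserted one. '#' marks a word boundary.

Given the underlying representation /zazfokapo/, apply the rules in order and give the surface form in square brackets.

1 Voicing Between Vowels: [zazfokapo] → [zazfogabo]
2 Regressive Voicing Assimilation: [zazfogabo] → [zasfogabo]
3 Word-Final Devoicing: no change — [zasfogabo]

[zasfogabo]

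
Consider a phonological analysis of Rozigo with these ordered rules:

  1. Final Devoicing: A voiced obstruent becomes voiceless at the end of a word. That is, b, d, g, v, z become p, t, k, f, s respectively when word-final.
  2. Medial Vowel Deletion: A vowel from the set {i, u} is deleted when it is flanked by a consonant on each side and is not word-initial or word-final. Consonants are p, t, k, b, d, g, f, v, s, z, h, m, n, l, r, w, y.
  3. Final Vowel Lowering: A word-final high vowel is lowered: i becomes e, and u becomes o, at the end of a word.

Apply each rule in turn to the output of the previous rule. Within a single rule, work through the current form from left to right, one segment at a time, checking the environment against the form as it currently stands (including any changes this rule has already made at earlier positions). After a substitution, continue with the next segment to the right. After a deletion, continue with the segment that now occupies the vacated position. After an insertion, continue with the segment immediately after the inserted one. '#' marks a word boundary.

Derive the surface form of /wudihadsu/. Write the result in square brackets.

1 Final Devoicing: no change — [wudihadsu]
2 Medial Vowel Deletion: [wudihadsu] → [wdhadsu]
3 Final Vowel Lowering: [wdhadsu] → [wdhadso]

[wdhadso]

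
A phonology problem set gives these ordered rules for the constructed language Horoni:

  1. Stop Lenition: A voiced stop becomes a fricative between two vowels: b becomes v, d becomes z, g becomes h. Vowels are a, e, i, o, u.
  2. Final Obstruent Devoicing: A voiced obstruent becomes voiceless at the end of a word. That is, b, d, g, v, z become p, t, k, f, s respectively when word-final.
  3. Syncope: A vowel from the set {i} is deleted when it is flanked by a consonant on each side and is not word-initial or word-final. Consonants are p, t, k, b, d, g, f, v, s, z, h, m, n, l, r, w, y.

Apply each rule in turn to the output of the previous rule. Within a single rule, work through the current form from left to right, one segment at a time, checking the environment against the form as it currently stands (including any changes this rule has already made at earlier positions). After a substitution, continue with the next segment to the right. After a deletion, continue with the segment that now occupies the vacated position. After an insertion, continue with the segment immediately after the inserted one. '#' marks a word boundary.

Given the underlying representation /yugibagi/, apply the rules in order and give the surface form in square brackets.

1 Stop Lenition: [yugibagi] → [yuhivahi]
2 Final Obstruent Devoicing: no change — [yuhivahi]
3 Syncope: [yuhivahi] → [yuhvahi]

[yuhvahi]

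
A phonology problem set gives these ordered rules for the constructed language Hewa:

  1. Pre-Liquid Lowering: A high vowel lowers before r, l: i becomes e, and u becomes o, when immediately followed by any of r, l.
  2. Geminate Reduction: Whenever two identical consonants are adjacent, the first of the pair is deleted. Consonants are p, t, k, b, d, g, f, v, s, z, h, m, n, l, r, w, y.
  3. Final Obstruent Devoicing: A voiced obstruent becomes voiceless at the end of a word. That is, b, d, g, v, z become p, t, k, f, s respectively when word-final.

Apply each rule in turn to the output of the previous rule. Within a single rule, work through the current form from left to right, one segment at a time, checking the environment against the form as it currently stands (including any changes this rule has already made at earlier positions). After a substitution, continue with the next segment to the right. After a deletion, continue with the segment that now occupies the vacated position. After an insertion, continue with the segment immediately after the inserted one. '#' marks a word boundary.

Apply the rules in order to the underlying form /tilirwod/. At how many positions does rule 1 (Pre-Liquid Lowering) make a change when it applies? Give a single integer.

1 Pre-Liquid Lowering: [tilirwod] → [telerwod]
2 Geminate Reduction: no change — [telerwod]
3 Final Obstruent Devoicing: [telerwod] → [telerwot]
Rule 1 changed 2 position(s).

2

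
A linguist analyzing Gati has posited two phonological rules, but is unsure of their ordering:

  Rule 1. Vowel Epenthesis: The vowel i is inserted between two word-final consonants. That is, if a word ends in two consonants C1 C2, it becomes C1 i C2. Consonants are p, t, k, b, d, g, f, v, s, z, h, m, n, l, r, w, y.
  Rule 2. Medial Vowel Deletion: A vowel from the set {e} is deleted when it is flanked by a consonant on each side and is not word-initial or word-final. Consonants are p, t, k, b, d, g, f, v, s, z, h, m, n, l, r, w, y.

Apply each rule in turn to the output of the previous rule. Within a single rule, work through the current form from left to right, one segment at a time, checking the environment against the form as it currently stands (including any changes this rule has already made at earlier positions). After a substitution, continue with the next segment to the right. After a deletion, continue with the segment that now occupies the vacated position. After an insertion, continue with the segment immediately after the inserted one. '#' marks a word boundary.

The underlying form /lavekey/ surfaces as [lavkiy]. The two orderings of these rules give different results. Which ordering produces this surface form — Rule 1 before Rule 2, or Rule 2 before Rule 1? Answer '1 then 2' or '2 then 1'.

2 then 1

Order 1 then 2:
  1 Vowel Epenthesis: no change — [lavekey]
  2 Medial Vowel Deletion: [lavekey] → [lavky]
  result: [lavky]
Order 2 then 1:
  2 Medial Vowel Deletion: [lavekey] → [lavky]
  1 Vowel Epenthesis: [lavky] → [lavkiy]
  result: [lavkiy]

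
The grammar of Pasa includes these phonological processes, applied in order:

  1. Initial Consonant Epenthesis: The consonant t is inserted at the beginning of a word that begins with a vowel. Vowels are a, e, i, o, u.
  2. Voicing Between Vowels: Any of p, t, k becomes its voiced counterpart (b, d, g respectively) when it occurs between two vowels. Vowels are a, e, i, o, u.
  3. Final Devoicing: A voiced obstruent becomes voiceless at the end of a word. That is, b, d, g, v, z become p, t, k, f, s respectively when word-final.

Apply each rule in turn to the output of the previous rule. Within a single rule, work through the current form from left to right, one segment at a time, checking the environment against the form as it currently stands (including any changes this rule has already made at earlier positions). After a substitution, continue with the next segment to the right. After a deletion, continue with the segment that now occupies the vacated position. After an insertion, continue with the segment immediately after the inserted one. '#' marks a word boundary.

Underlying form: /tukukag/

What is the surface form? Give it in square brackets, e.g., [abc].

1 Initial Consonant Epenthesis: no change — [tukukag]
2 Voicing Between Vowels: [tukukag] → [tugugag]
3 Final Devoicing: [tugugag] → [tugugak]

[tugugak]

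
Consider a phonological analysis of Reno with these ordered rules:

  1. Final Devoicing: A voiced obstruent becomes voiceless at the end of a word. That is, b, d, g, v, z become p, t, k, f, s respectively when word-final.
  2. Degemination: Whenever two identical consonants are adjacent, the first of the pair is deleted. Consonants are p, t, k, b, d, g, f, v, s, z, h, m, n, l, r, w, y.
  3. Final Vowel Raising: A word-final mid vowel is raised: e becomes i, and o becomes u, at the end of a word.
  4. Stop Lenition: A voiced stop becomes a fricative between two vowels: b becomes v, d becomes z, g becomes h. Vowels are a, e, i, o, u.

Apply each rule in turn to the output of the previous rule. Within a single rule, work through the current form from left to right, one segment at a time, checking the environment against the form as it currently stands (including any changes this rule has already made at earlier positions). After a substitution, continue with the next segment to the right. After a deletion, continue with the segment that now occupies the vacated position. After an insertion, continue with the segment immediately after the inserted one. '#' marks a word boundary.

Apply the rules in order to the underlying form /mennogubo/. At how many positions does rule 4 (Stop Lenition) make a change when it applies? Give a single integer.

1 Final Devoicing: no change — [mennogubo]
2 Degemination: [mennogubo] → [menogubo]
3 Final Vowel Raising: [menogubo] → [menogubu]
4 Stop Lenition: [menogubu] → [menohuvu]
Rule 4 changed 2 position(s).

2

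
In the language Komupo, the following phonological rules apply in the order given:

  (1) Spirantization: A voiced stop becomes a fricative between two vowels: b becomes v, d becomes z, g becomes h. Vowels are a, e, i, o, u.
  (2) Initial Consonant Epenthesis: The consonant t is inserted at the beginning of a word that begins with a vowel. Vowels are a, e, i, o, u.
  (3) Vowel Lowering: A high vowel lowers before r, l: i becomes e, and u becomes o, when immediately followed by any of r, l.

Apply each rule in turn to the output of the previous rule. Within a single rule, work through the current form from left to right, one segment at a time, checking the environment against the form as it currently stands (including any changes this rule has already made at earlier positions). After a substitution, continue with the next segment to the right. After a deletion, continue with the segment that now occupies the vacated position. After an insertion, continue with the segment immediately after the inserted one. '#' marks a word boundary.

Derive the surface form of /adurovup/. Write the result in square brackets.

(1) Spirantization: [adurovup] → [azurovup]
(2) Initial Consonant Epenthesis: [azurovup] → [tazurovup]
(3) Vowel Lowering: [tazurovup] → [tazorovup]

[tazorovup]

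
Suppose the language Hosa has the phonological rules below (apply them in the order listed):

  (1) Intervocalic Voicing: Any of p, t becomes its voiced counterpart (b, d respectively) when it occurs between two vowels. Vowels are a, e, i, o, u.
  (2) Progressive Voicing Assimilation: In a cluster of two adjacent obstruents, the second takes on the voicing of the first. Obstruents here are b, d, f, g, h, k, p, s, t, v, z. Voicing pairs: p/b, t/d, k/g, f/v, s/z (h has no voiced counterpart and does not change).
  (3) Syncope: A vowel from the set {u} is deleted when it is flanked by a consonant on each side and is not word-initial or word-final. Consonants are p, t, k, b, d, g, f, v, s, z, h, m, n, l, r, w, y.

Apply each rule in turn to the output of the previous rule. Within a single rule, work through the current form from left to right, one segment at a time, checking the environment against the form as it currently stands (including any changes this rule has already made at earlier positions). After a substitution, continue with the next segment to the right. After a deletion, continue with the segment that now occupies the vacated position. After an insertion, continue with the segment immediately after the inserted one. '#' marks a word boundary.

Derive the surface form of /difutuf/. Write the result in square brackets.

[difdf]

(1) Intervocalic Voicing: [difutuf] → [difuduf]
(2) Progressive Voicing Assimilation: no change — [difuduf]
(3) Syncope: [difuduf] → [difdf]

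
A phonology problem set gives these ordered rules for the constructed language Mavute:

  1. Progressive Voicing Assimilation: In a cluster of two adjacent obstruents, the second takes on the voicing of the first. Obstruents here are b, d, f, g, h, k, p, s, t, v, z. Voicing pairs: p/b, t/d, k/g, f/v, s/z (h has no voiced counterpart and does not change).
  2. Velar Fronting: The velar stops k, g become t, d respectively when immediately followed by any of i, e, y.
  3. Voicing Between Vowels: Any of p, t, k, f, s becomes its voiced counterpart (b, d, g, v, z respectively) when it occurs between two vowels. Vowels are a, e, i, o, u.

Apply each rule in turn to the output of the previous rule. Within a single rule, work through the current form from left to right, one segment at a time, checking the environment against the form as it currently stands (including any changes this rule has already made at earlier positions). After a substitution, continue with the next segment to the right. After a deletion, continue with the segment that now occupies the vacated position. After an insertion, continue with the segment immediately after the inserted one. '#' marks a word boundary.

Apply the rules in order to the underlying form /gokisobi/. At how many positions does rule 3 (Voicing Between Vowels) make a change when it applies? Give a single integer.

2

1 Progressive Voicing Assimilation: no change — [gokisobi]
2 Velar Fronting: [gokisobi] → [gotisobi]
3 Voicing Between Vowels: [gotisobi] → [godizobi]
Rule 3 changed 2 position(s).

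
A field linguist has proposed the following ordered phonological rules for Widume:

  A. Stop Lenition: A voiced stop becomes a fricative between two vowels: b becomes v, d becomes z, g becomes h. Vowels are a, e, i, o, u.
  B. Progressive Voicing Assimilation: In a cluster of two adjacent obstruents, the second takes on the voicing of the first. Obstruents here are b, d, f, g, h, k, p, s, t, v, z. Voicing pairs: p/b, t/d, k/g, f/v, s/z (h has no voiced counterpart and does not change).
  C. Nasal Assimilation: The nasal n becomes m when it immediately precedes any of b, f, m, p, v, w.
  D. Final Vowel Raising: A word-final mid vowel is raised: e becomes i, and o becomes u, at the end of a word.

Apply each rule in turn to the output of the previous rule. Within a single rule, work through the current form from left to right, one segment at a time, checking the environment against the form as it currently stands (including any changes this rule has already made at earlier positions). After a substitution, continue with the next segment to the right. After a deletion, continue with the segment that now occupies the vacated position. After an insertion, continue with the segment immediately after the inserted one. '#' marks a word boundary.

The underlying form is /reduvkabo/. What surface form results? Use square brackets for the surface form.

[rezuvgavu]

A Stop Lenition: [reduvkabo] → [rezuvkavo]
B Progressive Voicing Assimilation: [rezuvkavo] → [rezuvgavo]
C Nasal Assimilation: no change — [rezuvgavo]
D Final Vowel Raising: [rezuvgavo] → [rezuvgavu]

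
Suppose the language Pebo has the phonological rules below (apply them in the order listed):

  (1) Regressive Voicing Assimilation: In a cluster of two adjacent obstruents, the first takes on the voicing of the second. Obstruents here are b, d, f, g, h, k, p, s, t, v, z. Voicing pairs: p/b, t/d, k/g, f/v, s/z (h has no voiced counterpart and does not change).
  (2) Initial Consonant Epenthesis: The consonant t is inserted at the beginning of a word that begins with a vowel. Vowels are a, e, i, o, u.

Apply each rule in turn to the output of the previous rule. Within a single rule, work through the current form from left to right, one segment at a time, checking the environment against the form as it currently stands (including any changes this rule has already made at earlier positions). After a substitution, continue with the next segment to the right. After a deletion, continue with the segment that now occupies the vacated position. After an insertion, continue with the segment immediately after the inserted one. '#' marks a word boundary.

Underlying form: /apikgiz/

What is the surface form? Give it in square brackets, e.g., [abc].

[tapiggiz]

(1) Regressive Voicing Assimilation: [apikgiz] → [apiggiz]
(2) Initial Consonant Epenthesis: [apiggiz] → [tapiggiz]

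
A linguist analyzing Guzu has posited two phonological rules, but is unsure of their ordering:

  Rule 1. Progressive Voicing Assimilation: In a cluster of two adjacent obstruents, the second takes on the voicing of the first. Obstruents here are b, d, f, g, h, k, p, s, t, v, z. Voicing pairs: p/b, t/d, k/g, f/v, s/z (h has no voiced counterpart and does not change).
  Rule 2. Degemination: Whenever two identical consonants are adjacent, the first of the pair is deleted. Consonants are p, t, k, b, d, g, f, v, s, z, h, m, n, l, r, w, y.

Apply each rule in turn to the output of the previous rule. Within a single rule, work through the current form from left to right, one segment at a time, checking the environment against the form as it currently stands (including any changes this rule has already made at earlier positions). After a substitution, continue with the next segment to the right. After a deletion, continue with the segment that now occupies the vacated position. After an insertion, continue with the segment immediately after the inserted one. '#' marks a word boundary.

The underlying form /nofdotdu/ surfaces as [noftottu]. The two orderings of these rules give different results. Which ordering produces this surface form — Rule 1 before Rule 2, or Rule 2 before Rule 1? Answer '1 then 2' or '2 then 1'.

2 then 1

Order 1 then 2:
  1 Progressive Voicing Assimilation: [nofdotdu] → [noftottu]
  2 Degemination: [noftottu] → [noftotu]
  result: [noftotu]
Order 2 then 1:
  2 Degemination: no change — [nofdotdu]
  1 Progressive Voicing Assimilation: [nofdotdu] → [noftottu]
  result: [noftottu]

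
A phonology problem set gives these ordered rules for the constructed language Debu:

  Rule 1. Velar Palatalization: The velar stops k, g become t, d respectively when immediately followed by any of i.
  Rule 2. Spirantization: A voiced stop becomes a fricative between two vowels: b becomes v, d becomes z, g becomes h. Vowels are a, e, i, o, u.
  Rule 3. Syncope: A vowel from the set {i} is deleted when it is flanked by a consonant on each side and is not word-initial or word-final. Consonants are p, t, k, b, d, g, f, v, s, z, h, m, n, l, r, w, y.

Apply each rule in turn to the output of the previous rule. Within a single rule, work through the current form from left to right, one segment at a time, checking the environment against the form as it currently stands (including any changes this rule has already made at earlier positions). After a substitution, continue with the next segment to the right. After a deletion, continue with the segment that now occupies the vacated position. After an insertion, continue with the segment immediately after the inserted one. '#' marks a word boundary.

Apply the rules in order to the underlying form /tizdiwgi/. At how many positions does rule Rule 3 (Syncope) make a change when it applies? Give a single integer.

2

Rule 1 Velar Palatalization: [tizdiwgi] → [tizdiwdi]
Rule 2 Spirantization: no change — [tizdiwdi]
Rule 3 Syncope: [tizdiwdi] → [tzdwdi]
Rule Rule 3 changed 2 position(s).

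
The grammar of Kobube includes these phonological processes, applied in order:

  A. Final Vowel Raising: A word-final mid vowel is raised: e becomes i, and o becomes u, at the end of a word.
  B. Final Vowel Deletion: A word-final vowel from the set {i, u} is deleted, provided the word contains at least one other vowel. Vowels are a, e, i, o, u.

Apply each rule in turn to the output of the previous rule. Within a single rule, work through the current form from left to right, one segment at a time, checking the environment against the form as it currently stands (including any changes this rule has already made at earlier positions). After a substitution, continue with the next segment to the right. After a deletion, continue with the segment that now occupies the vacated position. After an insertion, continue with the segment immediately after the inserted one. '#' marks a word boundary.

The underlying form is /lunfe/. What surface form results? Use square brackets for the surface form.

A Final Vowel Raising: [lunfe] → [lunfi]
B Final Vowel Deletion: [lunfi] → [lunf]

[lunf]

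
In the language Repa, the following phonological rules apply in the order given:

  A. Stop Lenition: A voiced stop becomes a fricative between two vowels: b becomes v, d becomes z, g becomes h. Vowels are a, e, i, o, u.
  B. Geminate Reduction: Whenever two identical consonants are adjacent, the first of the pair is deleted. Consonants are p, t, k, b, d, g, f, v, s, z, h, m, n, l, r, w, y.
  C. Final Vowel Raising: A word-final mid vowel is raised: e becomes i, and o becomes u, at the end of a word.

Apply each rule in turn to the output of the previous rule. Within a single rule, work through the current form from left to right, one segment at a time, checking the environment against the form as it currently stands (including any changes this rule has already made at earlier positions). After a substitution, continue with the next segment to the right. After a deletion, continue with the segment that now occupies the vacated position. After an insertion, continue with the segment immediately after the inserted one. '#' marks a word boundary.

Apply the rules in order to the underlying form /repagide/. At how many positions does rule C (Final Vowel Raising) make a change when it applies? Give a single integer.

1

A Stop Lenition: [repagide] → [repahize]
B Geminate Reduction: no change — [repahize]
C Final Vowel Raising: [repahize] → [repahizi]
Rule C changed 1 position(s).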